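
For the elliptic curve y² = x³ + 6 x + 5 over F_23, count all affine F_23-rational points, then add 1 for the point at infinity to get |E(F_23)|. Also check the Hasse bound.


Affine points = {(1, 9), (1, 14), (2, 5), (2, 18), (3, 2), (3, 21), (4, 1), (4, 22), (6, 2), (6, 21), (8, 6), (8, 17), (9, 11), (9, 12), (13, 7), (13, 16), (14, 2), (14, 21), (17, 11), (17, 12), (19, 3), (19, 20), (20, 11), (20, 12), (21, 10), (21, 13)}; affine count = 26; |E(F_23)| = 27.

Discriminant check: Δ ∝ 4a³ + 27b² = 4·6³ + 27·5² = 4·216 + 27·25 ≡ 21 (mod 23). Nonzero ⇒ E is nonsingular.
For each x ∈ F_23, compute rhs = x³ + 6·x + 5 mod 23, then count y ∈ F_23 with y² ≡ rhs.
  x = 0: rhs = 5, matching y values: none (0 points).
  x = 1: rhs = 12, matching y values: 9, 14 (2 points).
  x = 2: rhs = 2, matching y values: 5, 18 (2 points).
  x = 3: rhs = 4, matching y values: 2, 21 (2 points).
  x = 4: rhs = 1, matching y values: 1, 22 (2 points).
  x = 5: rhs = 22, matching y values: none (0 points).
  x = 6: rhs = 4, matching y values: 2, 21 (2 points).
  x = 7: rhs = 22, matching y values: none (0 points).
  x = 8: rhs = 13, matching y values: 6, 17 (2 points).
  x = 9: rhs = 6, matching y values: 11, 12 (2 points).
  x = 10: rhs = 7, matching y values: none (0 points).
  x = 11: rhs = 22, matching y values: none (0 points).
  x = 12: rhs = 11, matching y values: none (0 points).
  x = 13: rhs = 3, matching y values: 7, 16 (2 points).
  x = 14: rhs = 4, matching y values: 2, 21 (2 points).
  x = 15: rhs = 20, matching y values: none (0 points).
  x = 16: rhs = 11, matching y values: none (0 points).
  x = 17: rhs = 6, matching y values: 11, 12 (2 points).
  x = 18: rhs = 11, matching y values: none (0 points).
  x = 19: rhs = 9, matching y values: 3, 20 (2 points).
  x = 20: rhs = 6, matching y values: 11, 12 (2 points).
  x = 21: rhs = 8, matching y values: 10, 13 (2 points).
  x = 22: rhs = 21, matching y values: none (0 points).
Total affine count: 26.
Full point count |E(F_23)| = 26 + 1 = 27.
Hasse bound: |27 − (23+1)| = |3| = 3 ≤ 2√23 ≈ 9.5917 ✓.


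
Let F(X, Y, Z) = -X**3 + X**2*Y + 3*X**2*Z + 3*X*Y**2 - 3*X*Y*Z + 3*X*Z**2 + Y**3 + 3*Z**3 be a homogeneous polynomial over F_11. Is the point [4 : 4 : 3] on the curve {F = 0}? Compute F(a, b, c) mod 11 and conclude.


F(4,4,3) ≡ 5 (mod 11); P is NOT on the curve.

Evaluate F(4, 4, 3) term-by-term (mod 11).
  -X**3 ↦ -1·64·1·1 = -64
  X**2*Y ↦ 1·16·4·1 = 64
  3*X**2*Z ↦ 3·16·1·3 = 144
  3*X*Y**2 ↦ 3·4·16·1 = 192
  -3*X*Y*Z ↦ -3·4·4·3 = -144
  3*X*Z**2 ↦ 3·4·1·9 = 108
  Y**3 ↦ 1·1·64·1 = 64
  3*Z**3 ↦ 3·1·1·27 = 81
Sum: F(4, 4, 3) = (-64) + (64) + (144) + (192) + (-144) + (108) + (64) + (81) = 445.
Reducing mod 11: 445 ≡ 5 (mod 11).
Since F(a, b, c) ≡ 5 ≠ 0 (mod 11), P does NOT lie on the curve.


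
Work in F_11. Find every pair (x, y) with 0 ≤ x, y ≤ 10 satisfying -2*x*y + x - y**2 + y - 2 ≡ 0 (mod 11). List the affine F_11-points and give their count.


Affine F_11-points: {(0, 5), (0, 7), (2, 0), (2, 8), (5, 3), (5, 10), (6, 2), (6, 9), (9, 1), (9, 4)}; count = 10.

For each of the 121 pairs (x, y) ∈ F_11², evaluate f(x, y) mod 11. Record the zeros.
  x = 0: [0↦9, 1↦9, 2↦7, 3↦3, 4↦8, 5↦0, 6↦1, 7↦0, 8↦8, 9↦3, 10↦7]  zeros at y ∈ {5, 7}
  x = 1: [0↦10, 1↦8, 2↦4, 3↦9, 4↦1, 5↦2, 6↦1, 7↦9, 8↦4, 9↦8, 10↦10]  zeros at y ∈ ∅
  x = 2: [0↦0, 1↦7, 2↦1, 3↦4, 4↦5, 5↦4, 6↦1, 7↦7, 8↦0, 9↦2, 10↦2]  zeros at y ∈ {0, 8}
  x = 3: [0↦1, 1↦6, 2↦9, 3↦10, 4↦9, 5↦6, 6↦1, 7↦5, 8↦7, 9↦7, 10↦5]  zeros at y ∈ ∅
  x = 4: [0↦2, 1↦5, 2↦6, 3↦5, 4↦2, 5↦8, 6↦1, 7↦3, 8↦3, 9↦1, 10↦8]  zeros at y ∈ ∅
  x = 5: [0↦3, 1↦4, 2↦3, 3↦0, 4↦6, 5↦10, 6↦1, 7↦1, 8↦10, 9↦6, 10↦0]  zeros at y ∈ {3, 10}
  x = 6: [0↦4, 1↦3, 2↦0, 3↦6, 4↦10, 5↦1, 6↦1, 7↦10, 8↦6, 9↦0, 10↦3]  zeros at y ∈ {2, 9}
  x = 7: [0↦5, 1↦2, 2↦8, 3↦1, 4↦3, 5↦3, 6↦1, 7↦8, 8↦2, 9↦5, 10↦6]  zeros at y ∈ ∅
  x = 8: [0↦6, 1↦1, 2↦5, 3↦7, 4↦7, 5↦5, 6↦1, 7↦6, 8↦9, 9↦10, 10↦9]  zeros at y ∈ ∅
  x = 9: [0↦7, 1↦0, 2↦2, 3↦2, 4↦0, 5↦7, 6↦1, 7↦4, 8↦5, 9↦4, 10↦1]  zeros at y ∈ {1, 4}
  x = 10: [0↦8, 1↦10, 2↦10, 3↦8, 4↦4, 5↦9, 6↦1, 7↦2, 8↦1, 9↦9, 10↦4]  zeros at y ∈ ∅
Collecting zeros: affine points = {(0, 5), (0, 7), (2, 0), (2, 8), (5, 3), (5, 10), (6, 2), (6, 9), (9, 1), (9, 4)}.
Total count |C(F_11)_aff| = 10.


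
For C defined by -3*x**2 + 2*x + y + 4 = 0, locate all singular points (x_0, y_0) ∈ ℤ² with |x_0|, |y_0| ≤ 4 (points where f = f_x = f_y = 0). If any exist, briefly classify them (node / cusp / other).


No singular points in the scanned grid; C is smooth there.

Compute partial derivatives:
  f_x = 2 - 6*x.
  f_y = 1.
f_y = 1 is a nonzero constant, so f_y never vanishes: no point (x, y) can satisfy f = f_x = f_y = 0. In particular no (x, y) ∈ {−4, ..., 4}² is singular; the curve is smooth.


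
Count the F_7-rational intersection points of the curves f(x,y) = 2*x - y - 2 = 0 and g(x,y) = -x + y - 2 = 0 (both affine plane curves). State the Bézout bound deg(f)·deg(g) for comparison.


Common zeros: {(4, 6)}; count = 1; Bézout bound = 1.

deg(f) = 1, deg(g) = 1, so Bézout bound = 1.
Scan x ∈ F_7. For each x, list the y ∈ F_7 with f(x, y) ≡ 0 and those with g(x, y) ≡ 0 (mod 7); the common zeros in that column are the intersection.
  x = 0: f ≡ 0 at y ∈ {5}; g ≡ 0 at y ∈ {2}; common: ∅.
  x = 1: f ≡ 0 at y ∈ {0}; g ≡ 0 at y ∈ {3}; common: ∅.
  x = 2: f ≡ 0 at y ∈ {2}; g ≡ 0 at y ∈ {4}; common: ∅.
  x = 3: f ≡ 0 at y ∈ {4}; g ≡ 0 at y ∈ {5}; common: ∅.
  x = 4: f ≡ 0 at y ∈ {6}; g ≡ 0 at y ∈ {6}; common: {6}.
  x = 5: f ≡ 0 at y ∈ {1}; g ≡ 0 at y ∈ {0}; common: ∅.
  x = 6: f ≡ 0 at y ∈ {3}; g ≡ 0 at y ∈ {1}; common: ∅.
Collecting: common zeros = {(4, 6)}, so the count is 1.
Comparison with the Bézout bound: 1 ≤ 1 = deg(f)·deg(g), as expected for curves with no common component (the bound is attained).


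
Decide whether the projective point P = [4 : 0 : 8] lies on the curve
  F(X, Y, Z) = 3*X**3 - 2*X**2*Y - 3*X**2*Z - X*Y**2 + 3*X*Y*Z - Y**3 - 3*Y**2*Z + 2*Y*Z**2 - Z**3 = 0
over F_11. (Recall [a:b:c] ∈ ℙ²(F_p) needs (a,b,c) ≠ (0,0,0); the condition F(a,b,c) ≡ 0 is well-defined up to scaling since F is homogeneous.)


F(4,0,8) ≡ 0 (mod 11); P is on the curve.

Evaluate F(4, 0, 8) term-by-term (mod 11).
  3*X**3 ↦ 3·64·1·1 = 192
  -2*X**2*Y ↦ -2·16·0·1 = 0
  -3*X**2*Z ↦ -3·16·1·8 = -384
  -X*Y**2 ↦ -1·4·0·1 = 0
  3*X*Y*Z ↦ 3·4·0·8 = 0
  -Y**3 ↦ -1·1·0·1 = 0
  -3*Y**2*Z ↦ -3·1·0·8 = 0
  2*Y*Z**2 ↦ 2·1·0·64 = 0
  -Z**3 ↦ -1·1·1·512 = -512
Sum: F(4, 0, 8) = (192) + (0) + (-384) + (0) + (0) + (0) + (0) + (0) + (-512) = -704.
Reducing mod 11: -704 ≡ 0 (mod 11).
Since F(a, b, c) ≡ 0 (mod 11), P lies on the curve.


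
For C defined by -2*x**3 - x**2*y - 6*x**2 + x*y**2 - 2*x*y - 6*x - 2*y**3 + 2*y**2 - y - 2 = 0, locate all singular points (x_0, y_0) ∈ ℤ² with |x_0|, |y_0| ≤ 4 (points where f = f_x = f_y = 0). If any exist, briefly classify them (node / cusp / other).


Singular points: {(-1, 0)}; classification: cusp.

Compute partial derivatives:
  f_x = -6*x**2 - 2*x*y - 12*x + y**2 - 2*y - 6.
  f_y = -x**2 + 2*x*y - 2*x - 6*y**2 + 4*y - 1.
Scan x_0 ∈ {−4, ..., 4}. For each x_0, f_y(x_0, y) is a polynomial in y; find its integer roots y ∈ {−4, ..., 4}, then test f_x and f at those candidates.
  x = -4: f_y(-4, y) = -6*y**2 - 4*y - 9; no integer root y with |y| ≤ 4.
  x = -3: f_y(-3, y) = -6*y**2 - 2*y - 4; no integer root y with |y| ≤ 4.
  x = -2: f_y(-2, y) = -6*y**2 - 1; no integer root y with |y| ≤ 4.
  x = -1: f_y(-1, y) = -6*y**2 + 2*y; vanishes at y ∈ {0}. (-1, 0): f_x = 0, f = 0 — SINGULAR.
  x = 0: f_y(0, y) = -6*y**2 + 4*y - 1; no integer root y with |y| ≤ 4.
  x = 1: f_y(1, y) = -6*y**2 + 6*y - 4; no integer root y with |y| ≤ 4.
  x = 2: f_y(2, y) = -6*y**2 + 8*y - 9; no integer root y with |y| ≤ 4.
  x = 3: f_y(3, y) = -6*y**2 + 10*y - 16; no integer root y with |y| ≤ 4.
  x = 4: f_y(4, y) = -6*y**2 + 12*y - 25; no integer root y with |y| ≤ 4.
Only singular point on the grid: (-1, 0).
Classify: substitute x = -1 + u, y = 0 + v and expand: f = -2*u**3 - u**2*v + u*v**2 - 2*v**3 + v**2.
No constant or linear terms (consistent with a singular point). Quadratic part: v**2. Cubic part: -2*u**3 - u**2*v + u*v**2 - 2*v**3.
The quadratic part v**2 is a perfect square, so there is a single (double) tangent line v = 0, i.e. y = 0. Restricting the cubic part to that line (v = 0) leaves -2*u**3 ≠ 0, so f is not divisible by v and the branch is v² ≈ 2*u**3 to lowest order — this is a cusp.
Classification: cusp.


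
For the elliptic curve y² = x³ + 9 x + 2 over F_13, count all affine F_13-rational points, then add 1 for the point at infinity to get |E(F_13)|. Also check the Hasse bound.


Affine points = {(1, 5), (1, 8), (3, 2), (3, 11), (5, 4), (5, 9), (6, 5), (6, 8), (8, 1), (8, 12), (10, 0)}; affine count = 11; |E(F_13)| = 12.

Discriminant check: Δ ∝ 4a³ + 27b² = 4·9³ + 27·2² = 4·729 + 27·4 ≡ 8 (mod 13). Nonzero ⇒ E is nonsingular.
For each x ∈ F_13, compute rhs = x³ + 9·x + 2 mod 13, then count y ∈ F_13 with y² ≡ rhs.
  x = 0: rhs = 2, matching y values: none (0 points).
  x = 1: rhs = 12, matching y values: 5, 8 (2 points).
  x = 2: rhs = 2, matching y values: none (0 points).
  x = 3: rhs = 4, matching y values: 2, 11 (2 points).
  x = 4: rhs = 11, matching y values: none (0 points).
  x = 5: rhs = 3, matching y values: 4, 9 (2 points).
  x = 6: rhs = 12, matching y values: 5, 8 (2 points).
  x = 7: rhs = 5, matching y values: none (0 points).
  x = 8: rhs = 1, matching y values: 1, 12 (2 points).
  x = 9: rhs = 6, matching y values: none (0 points).
  x = 10: rhs = 0, matching y values: 0 (1 points).
  x = 11: rhs = 2, matching y values: none (0 points).
  x = 12: rhs = 5, matching y values: none (0 points).
Total affine count: 11.
Full point count |E(F_13)| = 11 + 1 = 12.
Hasse bound: |12 − (13+1)| = |-2| = 2 ≤ 2√13 ≈ 7.2111 ✓.


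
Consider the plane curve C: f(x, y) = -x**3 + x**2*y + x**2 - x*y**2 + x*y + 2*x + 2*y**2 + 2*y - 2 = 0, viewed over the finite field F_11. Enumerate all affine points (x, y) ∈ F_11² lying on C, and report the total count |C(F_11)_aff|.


Affine F_11-points: {(0, 3), (0, 7), (1, 0), (1, 7), (2, 3), (4, 1), (4, 10), (7, 7), (7, 9)}; count = 9.

For each of the 121 pairs (x, y) ∈ F_11², evaluate f(x, y) mod 11. Record the zeros.
  x = 0: [0↦9, 1↦2, 2↦10, 3↦0, 4↦5, 5↦3, 6↦5, 7↦0, 8↦10, 9↦2, 10↦9]  zeros at y ∈ {3, 7}
  x = 1: [0↦0, 1↦5, 2↦1, 3↦10, 4↦10, 5↦1, 6↦5, 7↦0, 8↦8, 9↦7, 10↦8]  zeros at y ∈ {0, 7}
  x = 2: [0↦9, 1↦6, 2↦3, 3↦0, 4↦8, 5↦5, 6↦2, 7↦10, 8↦7, 9↦4, 10↦1]  zeros at y ∈ {3}
  x = 3: [0↦8, 1↦10, 2↦10, 3↦8, 4↦4, 5↦9, 6↦1, 7↦2, 8↦1, 9↦9, 10↦4]  zeros at y ∈ ∅
  x = 4: [0↦2, 1↦0, 2↦5, 3↦6, 4↦3, 5↦7, 6↦7, 7↦3, 8↦6, 9↦5, 10↦0]  zeros at y ∈ {1, 10}
  x = 5: [0↦7, 1↦3, 2↦4, 3↦10, 4↦10, 5↦4, 6↦3, 7↦7, 8↦5, 9↦8, 10↦5]  zeros at y ∈ ∅
  x = 6: [0↦6, 1↦2, 2↦1, 3↦3, 4↦8, 5↦5, 6↦5, 7↦8, 8↦3, 9↦1, 10↦2]  zeros at y ∈ ∅
  x = 7: [0↦4, 1↦2, 2↦1, 3↦1, 4↦2, 5↦4, 6↦7, 7↦0, 8↦5, 9↦0, 10↦7]  zeros at y ∈ {7, 9}
  x = 8: [0↦6, 1↦8, 2↦9, 3↦9, 4↦8, 5↦6, 6↦3, 7↦10, 8↦5, 9↦10, 10↦3]  zeros at y ∈ ∅
  x = 9: [0↦6, 1↦3, 2↦8, 3↦10, 4↦9, 5↦5, 6↦9, 7↦10, 8↦8, 9↦3, 10↦6]  zeros at y ∈ ∅
  x = 10: [0↦9, 1↦3, 2↦3, 3↦9, 4↦10, 5↦6, 6↦8, 7↦5, 8↦8, 9↦6, 10↦10]  zeros at y ∈ ∅
Collecting zeros: affine points = {(0, 3), (0, 7), (1, 0), (1, 7), (2, 3), (4, 1), (4, 10), (7, 7), (7, 9)}.
Total count |C(F_11)_aff| = 9.


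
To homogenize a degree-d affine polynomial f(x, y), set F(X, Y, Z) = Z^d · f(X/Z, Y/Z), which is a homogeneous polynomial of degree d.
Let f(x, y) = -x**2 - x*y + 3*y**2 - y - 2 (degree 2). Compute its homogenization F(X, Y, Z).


F(X, Y, Z) = -X**2 - X*Y + 3*Y**2 - Y*Z - 2*Z**2

deg(f) = 2.
Substitute x = X/Z, y = Y/Z into f, then multiply by Z^2.
  monomial -1·x^2·y^0 ↦ -1·X^2·Y^0·Z^0.
  monomial -1·x^1·y^1 ↦ -1·X^1·Y^1·Z^0.
  monomial 3·x^0·y^2 ↦ 3·X^0·Y^2·Z^0.
  monomial -1·x^0·y^1 ↦ -1·X^0·Y^1·Z^1.
  monomial -2·x^0·y^0 ↦ -2·X^0·Y^0·Z^2.
Collecting: F(X, Y, Z) = -X**2 - X*Y + 3*Y**2 - Y*Z - 2*Z**2.


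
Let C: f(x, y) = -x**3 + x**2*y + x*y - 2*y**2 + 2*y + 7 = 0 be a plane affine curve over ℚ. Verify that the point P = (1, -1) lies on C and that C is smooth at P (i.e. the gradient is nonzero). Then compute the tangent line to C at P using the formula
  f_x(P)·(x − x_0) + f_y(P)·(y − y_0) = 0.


Tangent line at P: -6*x + 8*y + 14 = 0.

Step 1: f(1, -1) = 0, so P lies on C.
Step 2: partial derivatives
  f_x(x, y) = -3*x**2 + 2*x*y + y, f_y(x, y) = x**2 + x - 4*y + 2.
  f_x(P) = -6, f_y(P) = 8 (gradient nonzero, so P is smooth).
Step 3: tangent line at P: -6·(x − 1) + 8·(y − -1) = 0.
Expanding: -6*x + 8*y + 14 = 0.


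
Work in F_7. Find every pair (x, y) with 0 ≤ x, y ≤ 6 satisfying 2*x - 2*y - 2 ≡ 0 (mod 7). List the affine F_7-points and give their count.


Affine F_7-points: {(0, 6), (1, 0), (2, 1), (3, 2), (4, 3), (5, 4), (6, 5)}; count = 7.

For each of the 49 pairs (x, y) ∈ F_7², evaluate f(x, y) mod 7. Record the zeros.
  x = 0: [0↦5, 1↦3, 2↦1, 3↦6, 4↦4, 5↦2, 6↦0]  zeros at y ∈ {6}
  x = 1: [0↦0, 1↦5, 2↦3, 3↦1, 4↦6, 5↦4, 6↦2]  zeros at y ∈ {0}
  x = 2: [0↦2, 1↦0, 2↦5, 3↦3, 4↦1, 5↦6, 6↦4]  zeros at y ∈ {1}
  x = 3: [0↦4, 1↦2, 2↦0, 3↦5, 4↦3, 5↦1, 6↦6]  zeros at y ∈ {2}
  x = 4: [0↦6, 1↦4, 2↦2, 3↦0, 4↦5, 5↦3, 6↦1]  zeros at y ∈ {3}
  x = 5: [0↦1, 1↦6, 2↦4, 3↦2, 4↦0, 5↦5, 6↦3]  zeros at y ∈ {4}
  x = 6: [0↦3, 1↦1, 2↦6, 3↦4, 4↦2, 5↦0, 6↦5]  zeros at y ∈ {5}
Collecting zeros: affine points = {(0, 6), (1, 0), (2, 1), (3, 2), (4, 3), (5, 4), (6, 5)}.
Total count |C(F_7)_aff| = 7.


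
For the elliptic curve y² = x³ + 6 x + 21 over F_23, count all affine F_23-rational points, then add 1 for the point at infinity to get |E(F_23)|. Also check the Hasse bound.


Affine points = {(2, 8), (2, 15), (8, 11), (8, 12), (10, 0), (12, 2), (12, 21), (15, 6), (15, 17), (16, 2), (16, 21), (18, 2), (18, 21), (19, 5), (19, 18), (21, 1), (21, 22)}; affine count = 17; |E(F_23)| = 18.

Discriminant check: Δ ∝ 4a³ + 27b² = 4·6³ + 27·21² = 4·216 + 27·441 ≡ 6 (mod 23). Nonzero ⇒ E is nonsingular.
For each x ∈ F_23, compute rhs = x³ + 6·x + 21 mod 23, then count y ∈ F_23 with y² ≡ rhs.
  x = 0: rhs = 21, matching y values: none (0 points).
  x = 1: rhs = 5, matching y values: none (0 points).
  x = 2: rhs = 18, matching y values: 8, 15 (2 points).
  x = 3: rhs = 20, matching y values: none (0 points).
  x = 4: rhs = 17, matching y values: none (0 points).
  x = 5: rhs = 15, matching y values: none (0 points).
  x = 6: rhs = 20, matching y values: none (0 points).
  x = 7: rhs = 15, matching y values: none (0 points).
  x = 8: rhs = 6, matching y values: 11, 12 (2 points).
  x = 9: rhs = 22, matching y values: none (0 points).
  x = 10: rhs = 0, matching y values: 0 (1 points).
  x = 11: rhs = 15, matching y values: none (0 points).
  x = 12: rhs = 4, matching y values: 2, 21 (2 points).
  x = 13: rhs = 19, matching y values: none (0 points).
  x = 14: rhs = 20, matching y values: none (0 points).
  x = 15: rhs = 13, matching y values: 6, 17 (2 points).
  x = 16: rhs = 4, matching y values: 2, 21 (2 points).
  x = 17: rhs = 22, matching y values: none (0 points).
  x = 18: rhs = 4, matching y values: 2, 21 (2 points).
  x = 19: rhs = 2, matching y values: 5, 18 (2 points).
  x = 20: rhs = 22, matching y values: none (0 points).
  x = 21: rhs = 1, matching y values: 1, 22 (2 points).
  x = 22: rhs = 14, matching y values: none (0 points).
Total affine count: 17.
Full point count |E(F_23)| = 17 + 1 = 18.
Hasse bound: |18 − (23+1)| = |-6| = 6 ≤ 2√23 ≈ 9.5917 ✓.


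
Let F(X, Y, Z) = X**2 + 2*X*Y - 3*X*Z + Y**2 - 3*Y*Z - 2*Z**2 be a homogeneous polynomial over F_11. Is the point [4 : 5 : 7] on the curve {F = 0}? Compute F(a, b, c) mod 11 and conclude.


F(4,5,7) ≡ 3 (mod 11); P is NOT on the curve.

Evaluate F(4, 5, 7) term-by-term (mod 11).
  X**2 ↦ 1·16·1·1 = 16
  2*X*Y ↦ 2·4·5·1 = 40
  -3*X*Z ↦ -3·4·1·7 = -84
  Y**2 ↦ 1·1·25·1 = 25
  -3*Y*Z ↦ -3·1·5·7 = -105
  -2*Z**2 ↦ -2·1·1·49 = -98
Sum: F(4, 5, 7) = (16) + (40) + (-84) + (25) + (-105) + (-98) = -206.
Reducing mod 11: -206 ≡ 3 (mod 11).
Since F(a, b, c) ≡ 3 ≠ 0 (mod 11), P does NOT lie on the curve.


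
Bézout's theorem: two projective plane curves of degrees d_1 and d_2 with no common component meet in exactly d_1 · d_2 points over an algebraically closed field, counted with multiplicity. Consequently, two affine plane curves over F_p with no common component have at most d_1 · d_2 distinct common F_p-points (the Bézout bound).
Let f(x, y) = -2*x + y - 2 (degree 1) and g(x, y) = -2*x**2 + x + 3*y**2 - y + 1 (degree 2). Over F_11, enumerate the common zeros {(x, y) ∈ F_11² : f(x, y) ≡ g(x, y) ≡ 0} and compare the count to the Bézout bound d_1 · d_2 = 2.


Common zeros: {(0, 2), (1, 4)}; count = 2; Bézout bound = 2.

deg(f) = 1, deg(g) = 2, so Bézout bound = 2.
Scan x ∈ F_11. For each x, list the y ∈ F_11 with f(x, y) ≡ 0 and those with g(x, y) ≡ 0 (mod 11); the common zeros in that column are the intersection.
  x = 0: f ≡ 0 at y ∈ {2}; g ≡ 0 at y ∈ {2}; common: {2}.
  x = 1: f ≡ 0 at y ∈ {4}; g ≡ 0 at y ∈ {0, 4}; common: {4}.
  x = 2: f ≡ 0 at y ∈ {6}; g ≡ 0 at y ∈ ∅; common: ∅.
  x = 3: f ≡ 0 at y ∈ {8}; g ≡ 0 at y ∈ {6, 9}; common: ∅.
  x = 4: f ≡ 0 at y ∈ {10}; g ≡ 0 at y ∈ ∅; common: ∅.
  x = 5: f ≡ 0 at y ∈ {1}; g ≡ 0 at y ∈ {0, 4}; common: ∅.
  x = 6: f ≡ 0 at y ∈ {3}; g ≡ 0 at y ∈ {2}; common: ∅.
  x = 7: f ≡ 0 at y ∈ {5}; g ≡ 0 at y ∈ {1, 3}; common: ∅.
  x = 8: f ≡ 0 at y ∈ {7}; g ≡ 0 at y ∈ ∅; common: ∅.
  x = 9: f ≡ 0 at y ∈ {9}; g ≡ 0 at y ∈ ∅; common: ∅.
  x = 10: f ≡ 0 at y ∈ {0}; g ≡ 0 at y ∈ {1, 3}; common: ∅.
Collecting: common zeros = {(0, 2), (1, 4)}, so the count is 2.
Comparison with the Bézout bound: 2 ≤ 2 = deg(f)·deg(g), as expected for curves with no common component (the bound is attained).


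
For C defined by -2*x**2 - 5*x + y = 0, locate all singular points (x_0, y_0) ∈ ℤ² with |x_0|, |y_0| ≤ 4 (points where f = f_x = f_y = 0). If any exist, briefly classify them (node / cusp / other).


No singular points in the scanned grid; C is smooth there.

Compute partial derivatives:
  f_x = -4*x - 5.
  f_y = 1.
f_y = 1 is a nonzero constant, so f_y never vanishes: no point (x, y) can satisfy f = f_x = f_y = 0. In particular no (x, y) ∈ {−4, ..., 4}² is singular; the curve is smooth.


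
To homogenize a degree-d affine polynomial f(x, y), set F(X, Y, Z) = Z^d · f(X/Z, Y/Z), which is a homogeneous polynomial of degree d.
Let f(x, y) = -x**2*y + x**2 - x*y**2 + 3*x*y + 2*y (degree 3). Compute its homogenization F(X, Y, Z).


F(X, Y, Z) = -X**2*Y + X**2*Z - X*Y**2 + 3*X*Y*Z + 2*Y*Z**2

deg(f) = 3.
Substitute x = X/Z, y = Y/Z into f, then multiply by Z^3.
  monomial -1·x^2·y^1 ↦ -1·X^2·Y^1·Z^0.
  monomial 1·x^2·y^0 ↦ 1·X^2·Y^0·Z^1.
  monomial -1·x^1·y^2 ↦ -1·X^1·Y^2·Z^0.
  monomial 3·x^1·y^1 ↦ 3·X^1·Y^1·Z^1.
  monomial 2·x^0·y^1 ↦ 2·X^0·Y^1·Z^2.
Collecting: F(X, Y, Z) = -X**2*Y + X**2*Z - X*Y**2 + 3*X*Y*Z + 2*Y*Z**2.


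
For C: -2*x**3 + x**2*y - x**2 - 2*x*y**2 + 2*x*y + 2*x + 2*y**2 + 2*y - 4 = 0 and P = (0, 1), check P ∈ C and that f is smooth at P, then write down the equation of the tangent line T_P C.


Tangent line at P: 2*x + 6*y - 6 = 0.

Step 1: f(0, 1) = 0, so P lies on C.
Step 2: partial derivatives
  f_x(x, y) = -6*x**2 + 2*x*y - 2*x - 2*y**2 + 2*y + 2, f_y(x, y) = x**2 - 4*x*y + 2*x + 4*y + 2.
  f_x(P) = 2, f_y(P) = 6 (gradient nonzero, so P is smooth).
Step 3: tangent line at P: 2·(x − 0) + 6·(y − 1) = 0.
Expanding: 2*x + 6*y - 6 = 0.


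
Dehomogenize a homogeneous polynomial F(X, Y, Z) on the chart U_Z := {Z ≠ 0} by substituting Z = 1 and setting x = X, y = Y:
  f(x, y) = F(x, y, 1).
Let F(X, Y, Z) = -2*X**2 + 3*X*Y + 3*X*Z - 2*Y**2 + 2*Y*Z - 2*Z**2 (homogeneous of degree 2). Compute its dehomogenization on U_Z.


f(x, y) = -2*x**2 + 3*x*y + 3*x - 2*y**2 + 2*y - 2

On U_Z we set Z = 1. Each monomial c·X^i·Y^j·Z^k in F becomes c·x^i·y^j·1^k = c·x^i·y^j.
Substituting Z = 1: F(X, Y, 1) = -2*x**2 + 3*x*y + 3*x - 2*y**2 + 2*y - 2.
Note: deg(f) ≤ deg(F) = 2; strict inequality happens when F is divisible by Z (lost terms).


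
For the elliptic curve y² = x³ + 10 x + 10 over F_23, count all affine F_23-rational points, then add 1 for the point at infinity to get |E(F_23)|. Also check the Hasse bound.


Affine points = {(5, 1), (5, 22), (7, 3), (7, 20), (8, 2), (8, 21), (9, 1), (9, 22), (10, 11), (10, 12), (11, 5), (11, 18), (12, 8), (12, 15), (15, 4), (15, 19)}; affine count = 16; |E(F_23)| = 17.

Discriminant check: Δ ∝ 4a³ + 27b² = 4·10³ + 27·10² = 4·1000 + 27·100 ≡ 7 (mod 23). Nonzero ⇒ E is nonsingular.
For each x ∈ F_23, compute rhs = x³ + 10·x + 10 mod 23, then count y ∈ F_23 with y² ≡ rhs.
  x = 0: rhs = 10, matching y values: none (0 points).
  x = 1: rhs = 21, matching y values: none (0 points).
  x = 2: rhs = 15, matching y values: none (0 points).
  x = 3: rhs = 21, matching y values: none (0 points).
  x = 4: rhs = 22, matching y values: none (0 points).
  x = 5: rhs = 1, matching y values: 1, 22 (2 points).
  x = 6: rhs = 10, matching y values: none (0 points).
  x = 7: rhs = 9, matching y values: 3, 20 (2 points).
  x = 8: rhs = 4, matching y values: 2, 21 (2 points).
  x = 9: rhs = 1, matching y values: 1, 22 (2 points).
  x = 10: rhs = 6, matching y values: 11, 12 (2 points).
  x = 11: rhs = 2, matching y values: 5, 18 (2 points).
  x = 12: rhs = 18, matching y values: 8, 15 (2 points).
  x = 13: rhs = 14, matching y values: none (0 points).
  x = 14: rhs = 19, matching y values: none (0 points).
  x = 15: rhs = 16, matching y values: 4, 19 (2 points).
  x = 16: rhs = 11, matching y values: none (0 points).
  x = 17: rhs = 10, matching y values: none (0 points).
  x = 18: rhs = 19, matching y values: none (0 points).
  x = 19: rhs = 21, matching y values: none (0 points).
  x = 20: rhs = 22, matching y values: none (0 points).
  x = 21: rhs = 5, matching y values: none (0 points).
  x = 22: rhs = 22, matching y values: none (0 points).
Total affine count: 16.
Full point count |E(F_23)| = 16 + 1 = 17.
Hasse bound: |17 − (23+1)| = |-7| = 7 ≤ 2√23 ≈ 9.5917 ✓.


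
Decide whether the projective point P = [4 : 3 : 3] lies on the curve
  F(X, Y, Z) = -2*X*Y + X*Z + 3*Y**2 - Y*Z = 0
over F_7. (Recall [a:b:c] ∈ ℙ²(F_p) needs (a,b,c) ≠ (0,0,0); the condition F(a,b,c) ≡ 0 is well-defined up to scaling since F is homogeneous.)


F(4,3,3) ≡ 6 (mod 7); P is NOT on the curve.

Evaluate F(4, 3, 3) term-by-term (mod 7).
  -2*X*Y ↦ -2·4·3·1 = -24
  X*Z ↦ 1·4·1·3 = 12
  3*Y**2 ↦ 3·1·9·1 = 27
  -Y*Z ↦ -1·1·3·3 = -9
Sum: F(4, 3, 3) = (-24) + (12) + (27) + (-9) = 6.
Reducing mod 7: 6 ≡ 6 (mod 7).
Since F(a, b, c) ≡ 6 ≠ 0 (mod 7), P does NOT lie on the curve.


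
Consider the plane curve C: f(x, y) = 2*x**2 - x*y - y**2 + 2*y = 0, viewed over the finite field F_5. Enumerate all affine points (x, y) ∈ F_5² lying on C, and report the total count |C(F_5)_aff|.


Affine F_5-points: {(0, 0), (0, 2), (1, 2), (1, 4)}; count = 4.

For each of the 25 pairs (x, y) ∈ F_5², evaluate f(x, y) mod 5. Record the zeros.
  x = 0: [0↦0, 1↦1, 2↦0, 3↦2, 4↦2]  zeros at y ∈ {0, 2}
  x = 1: [0↦2, 1↦2, 2↦0, 3↦1, 4↦0]  zeros at y ∈ {2, 4}
  x = 2: [0↦3, 1↦2, 2↦4, 3↦4, 4↦2]  zeros at y ∈ ∅
  x = 3: [0↦3, 1↦1, 2↦2, 3↦1, 4↦3]  zeros at y ∈ ∅
  x = 4: [0↦2, 1↦4, 2↦4, 3↦2, 4↦3]  zeros at y ∈ ∅
Collecting zeros: affine points = {(0, 0), (0, 2), (1, 2), (1, 4)}.
Total count |C(F_5)_aff| = 4.


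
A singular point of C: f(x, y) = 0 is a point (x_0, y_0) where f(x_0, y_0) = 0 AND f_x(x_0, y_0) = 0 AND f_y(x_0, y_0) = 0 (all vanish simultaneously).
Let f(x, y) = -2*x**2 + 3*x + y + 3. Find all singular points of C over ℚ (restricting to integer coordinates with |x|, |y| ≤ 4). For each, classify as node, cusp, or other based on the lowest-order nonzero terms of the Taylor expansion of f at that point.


No singular points in the scanned grid; C is smooth there.

Compute partial derivatives:
  f_x = 3 - 4*x.
  f_y = 1.
f_y = 1 is a nonzero constant, so f_y never vanishes: no point (x, y) can satisfy f = f_x = f_y = 0. In particular no (x, y) ∈ {−4, ..., 4}² is singular; the curve is smooth.


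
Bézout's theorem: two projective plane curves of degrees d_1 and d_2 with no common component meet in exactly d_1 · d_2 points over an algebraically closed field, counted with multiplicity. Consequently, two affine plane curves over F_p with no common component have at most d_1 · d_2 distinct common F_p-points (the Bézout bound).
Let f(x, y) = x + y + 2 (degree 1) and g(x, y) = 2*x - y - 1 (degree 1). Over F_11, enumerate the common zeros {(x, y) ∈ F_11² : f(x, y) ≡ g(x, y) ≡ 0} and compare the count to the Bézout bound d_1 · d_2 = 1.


Common zeros: {(7, 2)}; count = 1; Bézout bound = 1.

deg(f) = 1, deg(g) = 1, so Bézout bound = 1.
Scan x ∈ F_11. For each x, list the y ∈ F_11 with f(x, y) ≡ 0 and those with g(x, y) ≡ 0 (mod 11); the common zeros in that column are the intersection.
  x = 0: f ≡ 0 at y ∈ {9}; g ≡ 0 at y ∈ {10}; common: ∅.
  x = 1: f ≡ 0 at y ∈ {8}; g ≡ 0 at y ∈ {1}; common: ∅.
  x = 2: f ≡ 0 at y ∈ {7}; g ≡ 0 at y ∈ {3}; common: ∅.
  x = 3: f ≡ 0 at y ∈ {6}; g ≡ 0 at y ∈ {5}; common: ∅.
  x = 4: f ≡ 0 at y ∈ {5}; g ≡ 0 at y ∈ {7}; common: ∅.
  x = 5: f ≡ 0 at y ∈ {4}; g ≡ 0 at y ∈ {9}; common: ∅.
  x = 6: f ≡ 0 at y ∈ {3}; g ≡ 0 at y ∈ {0}; common: ∅.
  x = 7: f ≡ 0 at y ∈ {2}; g ≡ 0 at y ∈ {2}; common: {2}.
  x = 8: f ≡ 0 at y ∈ {1}; g ≡ 0 at y ∈ {4}; common: ∅.
  x = 9: f ≡ 0 at y ∈ {0}; g ≡ 0 at y ∈ {6}; common: ∅.
  x = 10: f ≡ 0 at y ∈ {10}; g ≡ 0 at y ∈ {8}; common: ∅.
Collecting: common zeros = {(7, 2)}, so the count is 1.
Comparison with the Bézout bound: 1 ≤ 1 = deg(f)·deg(g), as expected for curves with no common component (the bound is attained).


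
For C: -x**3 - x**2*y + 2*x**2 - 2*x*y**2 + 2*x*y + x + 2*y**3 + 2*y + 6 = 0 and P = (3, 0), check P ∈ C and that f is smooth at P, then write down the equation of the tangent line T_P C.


Tangent line at P: -14*x - y + 42 = 0.

Step 1: f(3, 0) = 0, so P lies on C.
Step 2: partial derivatives
  f_x(x, y) = -3*x**2 - 2*x*y + 4*x - 2*y**2 + 2*y + 1, f_y(x, y) = -x**2 - 4*x*y + 2*x + 6*y**2 + 2.
  f_x(P) = -14, f_y(P) = -1 (gradient nonzero, so P is smooth).
Step 3: tangent line at P: -14·(x − 3) + -1·(y − 0) = 0.
Expanding: -14*x - y + 42 = 0.


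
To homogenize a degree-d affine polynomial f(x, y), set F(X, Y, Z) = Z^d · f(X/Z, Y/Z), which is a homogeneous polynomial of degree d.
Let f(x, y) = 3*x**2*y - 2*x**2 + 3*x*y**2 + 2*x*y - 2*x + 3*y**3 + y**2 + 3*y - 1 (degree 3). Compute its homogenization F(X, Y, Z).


F(X, Y, Z) = 3*X**2*Y - 2*X**2*Z + 3*X*Y**2 + 2*X*Y*Z - 2*X*Z**2 + 3*Y**3 + Y**2*Z + 3*Y*Z**2 - Z**3

deg(f) = 3.
Substitute x = X/Z, y = Y/Z into f, then multiply by Z^3.
  monomial 3·x^2·y^1 ↦ 3·X^2·Y^1·Z^0.
  monomial -2·x^2·y^0 ↦ -2·X^2·Y^0·Z^1.
  monomial 3·x^1·y^2 ↦ 3·X^1·Y^2·Z^0.
  monomial 2·x^1·y^1 ↦ 2·X^1·Y^1·Z^1.
  monomial -2·x^1·y^0 ↦ -2·X^1·Y^0·Z^2.
  monomial 3·x^0·y^3 ↦ 3·X^0·Y^3·Z^0.
  monomial 1·x^0·y^2 ↦ 1·X^0·Y^2·Z^1.
  monomial 3·x^0·y^1 ↦ 3·X^0·Y^1·Z^2.
  monomial -1·x^0·y^0 ↦ -1·X^0·Y^0·Z^3.
Collecting: F(X, Y, Z) = 3*X**2*Y - 2*X**2*Z + 3*X*Y**2 + 2*X*Y*Z - 2*X*Z**2 + 3*Y**3 + Y**2*Z + 3*Y*Z**2 - Z**3.


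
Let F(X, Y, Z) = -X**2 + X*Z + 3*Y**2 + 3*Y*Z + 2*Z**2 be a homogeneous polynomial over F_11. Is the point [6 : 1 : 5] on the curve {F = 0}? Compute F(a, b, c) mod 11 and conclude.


F(6,1,5) ≡ 7 (mod 11); P is NOT on the curve.

Evaluate F(6, 1, 5) term-by-term (mod 11).
  -X**2 ↦ -1·36·1·1 = -36
  X*Z ↦ 1·6·1·5 = 30
  3*Y**2 ↦ 3·1·1·1 = 3
  3*Y*Z ↦ 3·1·1·5 = 15
  2*Z**2 ↦ 2·1·1·25 = 50
Sum: F(6, 1, 5) = (-36) + (30) + (3) + (15) + (50) = 62.
Reducing mod 11: 62 ≡ 7 (mod 11).
Since F(a, b, c) ≡ 7 ≠ 0 (mod 11), P does NOT lie on the curve.


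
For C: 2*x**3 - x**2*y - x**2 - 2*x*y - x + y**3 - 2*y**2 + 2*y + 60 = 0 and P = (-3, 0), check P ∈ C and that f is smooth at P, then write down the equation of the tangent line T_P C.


Tangent line at P: 59*x - y + 177 = 0.

Step 1: f(-3, 0) = 0, so P lies on C.
Step 2: partial derivatives
  f_x(x, y) = 6*x**2 - 2*x*y - 2*x - 2*y - 1, f_y(x, y) = -x**2 - 2*x + 3*y**2 - 4*y + 2.
  f_x(P) = 59, f_y(P) = -1 (gradient nonzero, so P is smooth).
Step 3: tangent line at P: 59·(x − -3) + -1·(y − 0) = 0.
Expanding: 59*x - y + 177 = 0.


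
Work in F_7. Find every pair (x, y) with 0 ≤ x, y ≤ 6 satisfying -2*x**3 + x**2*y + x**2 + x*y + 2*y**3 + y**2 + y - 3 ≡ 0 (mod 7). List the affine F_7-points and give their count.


Affine F_7-points: {(0, 3), (4, 1), (6, 0), (6, 5)}; count = 4.

For each of the 49 pairs (x, y) ∈ F_7², evaluate f(x, y) mod 7. Record the zeros.
  x = 0: [0↦4, 1↦1, 2↦5, 3↦0, 4↦5, 5↦4, 6↦2]  zeros at y ∈ {3}
  x = 1: [0↦3, 1↦2, 2↦1, 3↦5, 4↦5, 5↦6, 6↦6]  zeros at y ∈ ∅
  x = 2: [0↦6, 1↦2, 2↦5, 3↦6, 4↦3, 5↦1, 6↦5]  zeros at y ∈ ∅
  x = 3: [0↦1, 1↦3, 2↦5, 3↦5, 4↦1, 5↦5, 6↦1]  zeros at y ∈ ∅
  x = 4: [0↦4, 1↦0, 2↦3, 3↦4, 4↦1, 5↦6, 6↦3]  zeros at y ∈ {1}
  x = 5: [0↦3, 1↦2, 2↦1, 3↦5, 4↦5, 5↦6, 6↦6]  zeros at y ∈ ∅
  x = 6: [0↦0, 1↦4, 2↦1, 3↦3, 4↦1, 5↦0, 6↦5]  zeros at y ∈ {0, 5}
Collecting zeros: affine points = {(0, 3), (4, 1), (6, 0), (6, 5)}.
Total count |C(F_7)_aff| = 4.


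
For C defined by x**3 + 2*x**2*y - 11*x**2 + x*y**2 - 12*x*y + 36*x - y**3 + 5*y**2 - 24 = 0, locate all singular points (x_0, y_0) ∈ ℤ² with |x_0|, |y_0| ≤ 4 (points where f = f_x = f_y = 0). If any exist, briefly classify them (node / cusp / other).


Singular points: {(2, 2)}; classification: node.

Compute partial derivatives:
  f_x = 3*x**2 + 4*x*y - 22*x + y**2 - 12*y + 36.
  f_y = 2*x**2 + 2*x*y - 12*x - 3*y**2 + 10*y.
Scan x_0 ∈ {−4, ..., 4}. For each x_0, f_y(x_0, y) is a polynomial in y; find its integer roots y ∈ {−4, ..., 4}, then test f_x and f at those candidates.
  x = -4: f_y(-4, y) = -3*y**2 + 2*y + 80; no integer root y with |y| ≤ 4.
  x = -3: f_y(-3, y) = -3*y**2 + 4*y + 54; no integer root y with |y| ≤ 4.
  x = -2: f_y(-2, y) = -3*y**2 + 6*y + 32; no integer root y with |y| ≤ 4.
  x = -1: f_y(-1, y) = -3*y**2 + 8*y + 14; no integer root y with |y| ≤ 4.
  x = 0: f_y(0, y) = -3*y**2 + 10*y; vanishes at y ∈ {0}. (0, 0): f_x = 36 ≠ 0.
  x = 1: f_y(1, y) = -3*y**2 + 12*y - 10; no integer root y with |y| ≤ 4.
  x = 2: f_y(2, y) = -3*y**2 + 14*y - 16; vanishes at y ∈ {2}. (2, 2): f_x = 0, f = 0 — SINGULAR.
  x = 3: f_y(3, y) = -3*y**2 + 16*y - 18; no integer root y with |y| ≤ 4.
  x = 4: f_y(4, y) = -3*y**2 + 18*y - 16; no integer root y with |y| ≤ 4.
Only singular point on the grid: (2, 2).
Classify: substitute x = 2 + u, y = 2 + v and expand: f = u**3 + 2*u**2*v - u**2 + u*v**2 - v**3 + v**2.
No constant or linear terms (consistent with a singular point). Quadratic part: -u**2 + v**2. Cubic part: u**3 + 2*u**2*v + u*v**2 - v**3.
The quadratic part v**2 - u**2 = (v − u)(v + u) splits into two distinct linear factors, so there are two distinct tangent lines y − 2 = ±(x − 2) — this is a node (ordinary double point).
Classification: node.


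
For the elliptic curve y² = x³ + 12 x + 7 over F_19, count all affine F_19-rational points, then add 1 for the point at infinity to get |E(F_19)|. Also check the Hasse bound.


Affine points = {(0, 8), (0, 11), (1, 1), (1, 18), (2, 1), (2, 18), (4, 9), (4, 10), (7, 4), (7, 15), (8, 8), (8, 11), (10, 5), (10, 14), (11, 8), (11, 11), (12, 6), (12, 13), (13, 2), (13, 17), (15, 3), (15, 16), (16, 1), (16, 18)}; affine count = 24; |E(F_19)| = 25.

Discriminant check: Δ ∝ 4a³ + 27b² = 4·12³ + 27·7² = 4·1728 + 27·49 ≡ 8 (mod 19). Nonzero ⇒ E is nonsingular.
For each x ∈ F_19, compute rhs = x³ + 12·x + 7 mod 19, then count y ∈ F_19 with y² ≡ rhs.
  x = 0: rhs = 7, matching y values: 8, 11 (2 points).
  x = 1: rhs = 1, matching y values: 1, 18 (2 points).
  x = 2: rhs = 1, matching y values: 1, 18 (2 points).
  x = 3: rhs = 13, matching y values: none (0 points).
  x = 4: rhs = 5, matching y values: 9, 10 (2 points).
  x = 5: rhs = 2, matching y values: none (0 points).
  x = 6: rhs = 10, matching y values: none (0 points).
  x = 7: rhs = 16, matching y values: 4, 15 (2 points).
  x = 8: rhs = 7, matching y values: 8, 11 (2 points).
  x = 9: rhs = 8, matching y values: none (0 points).
  x = 10: rhs = 6, matching y values: 5, 14 (2 points).
  x = 11: rhs = 7, matching y values: 8, 11 (2 points).
  x = 12: rhs = 17, matching y values: 6, 13 (2 points).
  x = 13: rhs = 4, matching y values: 2, 17 (2 points).
  x = 14: rhs = 12, matching y values: none (0 points).
  x = 15: rhs = 9, matching y values: 3, 16 (2 points).
  x = 16: rhs = 1, matching y values: 1, 18 (2 points).
  x = 17: rhs = 13, matching y values: none (0 points).
  x = 18: rhs = 13, matching y values: none (0 points).
Total affine count: 24.
Full point count |E(F_19)| = 24 + 1 = 25.
Hasse bound: |25 − (19+1)| = |5| = 5 ≤ 2√19 ≈ 8.7178 ✓.


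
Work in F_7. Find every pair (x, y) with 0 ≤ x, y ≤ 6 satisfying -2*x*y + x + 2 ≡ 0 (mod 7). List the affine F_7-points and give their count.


Affine F_7-points: {(1, 5), (2, 1), (3, 2), (4, 6), (5, 0), (6, 3)}; count = 6.

For each of the 49 pairs (x, y) ∈ F_7², evaluate f(x, y) mod 7. Record the zeros.
  x = 0: [0↦2, 1↦2, 2↦2, 3↦2, 4↦2, 5↦2, 6↦2]  zeros at y ∈ ∅
  x = 1: [0↦3, 1↦1, 2↦6, 3↦4, 4↦2, 5↦0, 6↦5]  zeros at y ∈ {5}
  x = 2: [0↦4, 1↦0, 2↦3, 3↦6, 4↦2, 5↦5, 6↦1]  zeros at y ∈ {1}
  x = 3: [0↦5, 1↦6, 2↦0, 3↦1, 4↦2, 5↦3, 6↦4]  zeros at y ∈ {2}
  x = 4: [0↦6, 1↦5, 2↦4, 3↦3, 4↦2, 5↦1, 6↦0]  zeros at y ∈ {6}
  x = 5: [0↦0, 1↦4, 2↦1, 3↦5, 4↦2, 5↦6, 6↦3]  zeros at y ∈ {0}
  x = 6: [0↦1, 1↦3, 2↦5, 3↦0, 4↦2, 5↦4, 6↦6]  zeros at y ∈ {3}
Collecting zeros: affine points = {(1, 5), (2, 1), (3, 2), (4, 6), (5, 0), (6, 3)}.
Total count |C(F_7)_aff| = 6.


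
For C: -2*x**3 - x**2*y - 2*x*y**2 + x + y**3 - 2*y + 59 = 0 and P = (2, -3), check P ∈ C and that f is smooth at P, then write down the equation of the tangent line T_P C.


Tangent line at P: -29*x + 45*y + 193 = 0.

Step 1: f(2, -3) = 0, so P lies on C.
Step 2: partial derivatives
  f_x(x, y) = -6*x**2 - 2*x*y - 2*y**2 + 1, f_y(x, y) = -x**2 - 4*x*y + 3*y**2 - 2.
  f_x(P) = -29, f_y(P) = 45 (gradient nonzero, so P is smooth).
Step 3: tangent line at P: -29·(x − 2) + 45·(y − -3) = 0.
Expanding: -29*x + 45*y + 193 = 0.


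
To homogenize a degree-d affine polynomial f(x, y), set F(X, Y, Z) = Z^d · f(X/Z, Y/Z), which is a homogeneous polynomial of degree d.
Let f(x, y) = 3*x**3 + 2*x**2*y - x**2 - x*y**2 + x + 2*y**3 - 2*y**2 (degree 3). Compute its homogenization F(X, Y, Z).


F(X, Y, Z) = 3*X**3 + 2*X**2*Y - X**2*Z - X*Y**2 + X*Z**2 + 2*Y**3 - 2*Y**2*Z

deg(f) = 3.
Substitute x = X/Z, y = Y/Z into f, then multiply by Z^3.
  monomial 3·x^3·y^0 ↦ 3·X^3·Y^0·Z^0.
  monomial 2·x^2·y^1 ↦ 2·X^2·Y^1·Z^0.
  monomial -1·x^2·y^0 ↦ -1·X^2·Y^0·Z^1.
  monomial -1·x^1·y^2 ↦ -1·X^1·Y^2·Z^0.
  monomial 1·x^1·y^0 ↦ 1·X^1·Y^0·Z^2.
  monomial 2·x^0·y^3 ↦ 2·X^0·Y^3·Z^0.
  monomial -2·x^0·y^2 ↦ -2·X^0·Y^2·Z^1.
Collecting: F(X, Y, Z) = 3*X**3 + 2*X**2*Y - X**2*Z - X*Y**2 + X*Z**2 + 2*Y**3 - 2*Y**2*Z.


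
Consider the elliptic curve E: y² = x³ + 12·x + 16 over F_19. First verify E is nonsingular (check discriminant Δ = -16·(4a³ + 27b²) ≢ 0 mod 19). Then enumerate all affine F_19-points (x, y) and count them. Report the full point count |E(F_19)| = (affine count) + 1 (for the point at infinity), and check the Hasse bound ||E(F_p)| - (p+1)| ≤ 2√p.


Affine points = {(0, 4), (0, 15), (5, 7), (5, 12), (6, 0), (7, 5), (7, 14), (8, 4), (8, 15), (9, 6), (9, 13), (11, 4), (11, 15), (12, 8), (12, 11)}; affine count = 15; |E(F_19)| = 16.

Discriminant check: Δ ∝ 4a³ + 27b² = 4·12³ + 27·16² = 4·1728 + 27·256 ≡ 11 (mod 19). Nonzero ⇒ E is nonsingular.
For each x ∈ F_19, compute rhs = x³ + 12·x + 16 mod 19, then count y ∈ F_19 with y² ≡ rhs.
  x = 0: rhs = 16, matching y values: 4, 15 (2 points).
  x = 1: rhs = 10, matching y values: none (0 points).
  x = 2: rhs = 10, matching y values: none (0 points).
  x = 3: rhs = 3, matching y values: none (0 points).
  x = 4: rhs = 14, matching y values: none (0 points).
  x = 5: rhs = 11, matching y values: 7, 12 (2 points).
  x = 6: rhs = 0, matching y values: 0 (1 points).
  x = 7: rhs = 6, matching y values: 5, 14 (2 points).
  x = 8: rhs = 16, matching y values: 4, 15 (2 points).
  x = 9: rhs = 17, matching y values: 6, 13 (2 points).
  x = 10: rhs = 15, matching y values: none (0 points).
  x = 11: rhs = 16, matching y values: 4, 15 (2 points).
  x = 12: rhs = 7, matching y values: 8, 11 (2 points).
  x = 13: rhs = 13, matching y values: none (0 points).
  x = 14: rhs = 2, matching y values: none (0 points).
  x = 15: rhs = 18, matching y values: none (0 points).
  x = 16: rhs = 10, matching y values: none (0 points).
  x = 17: rhs = 3, matching y values: none (0 points).
  x = 18: rhs = 3, matching y values: none (0 points).
Total affine count: 15.
Full point count |E(F_19)| = 15 + 1 = 16.
Hasse bound: |16 − (19+1)| = |-4| = 4 ≤ 2√19 ≈ 8.7178 ✓.


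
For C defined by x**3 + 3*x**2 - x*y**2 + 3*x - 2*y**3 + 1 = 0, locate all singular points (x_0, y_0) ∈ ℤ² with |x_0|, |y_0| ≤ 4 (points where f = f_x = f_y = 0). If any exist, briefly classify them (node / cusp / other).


Singular points: {(-1, 0)}; classification: cusp.

Compute partial derivatives:
  f_x = 3*x**2 + 6*x - y**2 + 3.
  f_y = -2*x*y - 6*y**2.
Scan x_0 ∈ {−4, ..., 4}. For each x_0, f_y(x_0, y) is a polynomial in y; find its integer roots y ∈ {−4, ..., 4}, then test f_x and f at those candidates.
  x = -4: f_y(-4, y) = -6*y**2 + 8*y; vanishes at y ∈ {0}. (-4, 0): f_x = 27 ≠ 0.
  x = -3: f_y(-3, y) = -6*y**2 + 6*y; vanishes at y ∈ {0, 1}. (-3, 0): f_x = 12 ≠ 0; (-3, 1): f_x = 11 ≠ 0.
  x = -2: f_y(-2, y) = -6*y**2 + 4*y; vanishes at y ∈ {0}. (-2, 0): f_x = 3 ≠ 0.
  x = -1: f_y(-1, y) = -6*y**2 + 2*y; vanishes at y ∈ {0}. (-1, 0): f_x = 0, f = 0 — SINGULAR.
  x = 0: f_y(0, y) = -6*y**2; vanishes at y ∈ {0}. (0, 0): f_x = 3 ≠ 0.
  x = 1: f_y(1, y) = -6*y**2 - 2*y; vanishes at y ∈ {0}. (1, 0): f_x = 12 ≠ 0.
  x = 2: f_y(2, y) = -6*y**2 - 4*y; vanishes at y ∈ {0}. (2, 0): f_x = 27 ≠ 0.
  x = 3: f_y(3, y) = -6*y**2 - 6*y; vanishes at y ∈ {-1, 0}. (3, -1): f_x = 47 ≠ 0; (3, 0): f_x = 48 ≠ 0.
  x = 4: f_y(4, y) = -6*y**2 - 8*y; vanishes at y ∈ {0}. (4, 0): f_x = 75 ≠ 0.
Only singular point on the grid: (-1, 0).
Classify: substitute x = -1 + u, y = 0 + v and expand: f = u**3 - u*v**2 - 2*v**3 + v**2.
No constant or linear terms (consistent with a singular point). Quadratic part: v**2. Cubic part: u**3 - u*v**2 - 2*v**3.
The quadratic part v**2 is a perfect square, so there is a single (double) tangent line v = 0, i.e. y = 0. Restricting the cubic part to that line (v = 0) leaves u**3 ≠ 0, so f is not divisible by v and the branch is v² ≈ -u**3 to lowest order — this is a cusp.
Classification: cusp.
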